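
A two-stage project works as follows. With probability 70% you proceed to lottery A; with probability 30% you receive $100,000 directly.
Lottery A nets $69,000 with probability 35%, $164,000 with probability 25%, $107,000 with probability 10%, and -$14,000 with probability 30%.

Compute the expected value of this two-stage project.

EV(A) = 0.35 × 69000 + 0.25 × 164000 + 0.1 × 107000 + 0.3 × (-14000) = 24150 + 41000 + 10700 − 4200 = 71650
Branch B: 100000 (certain)
Overall = 0.7 × 71650 + 0.3 × 100000 = 50155 + 30000 = 80155

$80,155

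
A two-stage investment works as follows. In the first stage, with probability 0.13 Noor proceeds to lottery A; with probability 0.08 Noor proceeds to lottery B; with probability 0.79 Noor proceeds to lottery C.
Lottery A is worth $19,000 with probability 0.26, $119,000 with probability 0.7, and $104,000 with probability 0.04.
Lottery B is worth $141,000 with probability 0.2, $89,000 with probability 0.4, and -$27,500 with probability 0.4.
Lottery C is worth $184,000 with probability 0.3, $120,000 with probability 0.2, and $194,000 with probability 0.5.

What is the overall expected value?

EV(A) = 0.26 × 19000 + 0.7 × 119000 + 0.04 × 104000 = 4940 + 83300 + 4160 = 92400
EV(B) = 0.2 × 141000 + 0.4 × 89000 + 0.4 × (-27500) = 28200 + 35600 − 11000 = 52800
EV(C) = 0.3 × 184000 + 0.2 × 120000 + 0.5 × 194000 = 55200 + 24000 + 97000 = 176200
Overall = 0.13 × 92400 + 0.08 × 52800 + 0.79 × 176200 = 12012 + 4224 + 139198 = 155434

$155,434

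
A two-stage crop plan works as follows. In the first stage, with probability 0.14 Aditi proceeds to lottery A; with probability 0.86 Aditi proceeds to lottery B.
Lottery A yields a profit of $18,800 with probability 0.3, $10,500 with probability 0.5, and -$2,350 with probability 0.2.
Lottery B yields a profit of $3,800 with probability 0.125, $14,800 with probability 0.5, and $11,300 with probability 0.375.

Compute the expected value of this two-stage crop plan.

EV(A) = 0.3 × 18800 + 0.5 × 10500 + 0.2 × (-2350) = 5640 + 5250 − 470 = 10420
EV(B) = 0.125 × 3800 + 0.5 × 14800 + 0.375 × 11300 = 475 + 7400 + 4237.5 = 12112.5
Overall = 0.14 × 10420 + 0.86 × 12112.5 = 1458.8 + 10416.75 = 11875.55

$11,875.55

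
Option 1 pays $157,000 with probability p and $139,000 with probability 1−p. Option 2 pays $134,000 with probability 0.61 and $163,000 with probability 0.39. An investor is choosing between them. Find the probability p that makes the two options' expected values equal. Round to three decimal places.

p = 0.351

EV(Option 2) = 0.61 × 134000 + 0.39 × 163000 = 81740 + 63570 = 145310
p·157000 + (1−p)·139000 = 145310
18000p + 139000 = 145310
p = (145310 − 139000) / 18000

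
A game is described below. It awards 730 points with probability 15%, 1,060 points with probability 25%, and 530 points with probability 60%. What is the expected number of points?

EV = 0.15 × 730 + 0.25 × 1060 + 0.6 × 530 = 109.5 + 265 + 318 = 692.5

692.5 points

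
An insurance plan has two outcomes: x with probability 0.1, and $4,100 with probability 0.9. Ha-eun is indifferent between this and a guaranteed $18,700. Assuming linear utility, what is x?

x = $150,100

0.1·x + 0.9·4100 = 18700
0.1·x = 18700 − 3690 = 15010
x = 15010 / 0.1 = 150100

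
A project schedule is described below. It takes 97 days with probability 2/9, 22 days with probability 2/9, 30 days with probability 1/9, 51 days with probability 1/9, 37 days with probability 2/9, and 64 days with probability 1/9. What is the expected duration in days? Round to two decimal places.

50.78 days

EV = 2/9 × 97 + 2/9 × 22 + 1/9 × 30 + 1/9 × 51 + 2/9 × 37 + 1/9 × 64 = 21.5556 + 4.8889 + 3.3333 + 5.6667 + 8.2222 + 7.1111 = 50.7778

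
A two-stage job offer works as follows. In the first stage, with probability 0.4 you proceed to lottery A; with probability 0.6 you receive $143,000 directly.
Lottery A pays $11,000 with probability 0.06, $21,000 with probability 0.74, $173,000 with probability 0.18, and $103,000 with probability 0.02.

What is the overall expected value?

$105,560

EV(A) = 0.06 × 11000 + 0.74 × 21000 + 0.18 × 173000 + 0.02 × 103000 = 660 + 15540 + 31140 + 2060 = 49400
Branch B: 143000 (certain)
Overall = 0.4 × 49400 + 0.6 × 143000 = 19760 + 85800 = 105560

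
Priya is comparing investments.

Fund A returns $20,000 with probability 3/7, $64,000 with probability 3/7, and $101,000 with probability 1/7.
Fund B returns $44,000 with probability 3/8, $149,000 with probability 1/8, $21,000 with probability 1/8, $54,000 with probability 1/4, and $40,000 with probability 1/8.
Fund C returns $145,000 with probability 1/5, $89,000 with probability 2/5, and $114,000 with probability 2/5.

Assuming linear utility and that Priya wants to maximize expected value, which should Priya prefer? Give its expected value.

Fund C ($110,200)

Fund A = 3/7 × 20000 + 3/7 × 64000 + 1/7 × 101000 = 8571.4286 + 27428.5714 + 14428.5714 = 50428.5714
Fund B = 3/8 × 44000 + 1/8 × 149000 + 1/8 × 21000 + 1/4 × 54000 + 1/8 × 40000 = 16500 + 18625 + 2625 + 13500 + 5000 = 56250
Fund C = 1/5 × 145000 + 2/5 × 89000 + 2/5 × 114000 = 29000 + 35600 + 45600 = 110200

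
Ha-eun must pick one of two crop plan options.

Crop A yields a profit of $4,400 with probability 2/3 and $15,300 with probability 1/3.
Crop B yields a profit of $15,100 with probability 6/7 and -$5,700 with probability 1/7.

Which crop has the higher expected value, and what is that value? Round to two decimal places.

Crop B ($12,128.57)

Crop A = 2/3 × 4400 + 1/3 × 15300 = 2933.3333 + 5100 = 8033.3333
Crop B = 6/7 × 15100 + 1/7 × (-5700) = 12942.8571 − 814.2857 = 12128.5714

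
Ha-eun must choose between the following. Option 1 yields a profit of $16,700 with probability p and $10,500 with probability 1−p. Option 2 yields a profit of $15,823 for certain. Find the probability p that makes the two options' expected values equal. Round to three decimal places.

p·16700 + (1−p)·10500 = 15823
6200p + 10500 = 15823
p = (15823 − 10500) / 6200

p = 0.859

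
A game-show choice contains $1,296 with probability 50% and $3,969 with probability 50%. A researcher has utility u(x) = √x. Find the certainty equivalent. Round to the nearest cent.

E[u] = 0.5·√1296 + 0.5·√3969 = 0.5·36 + 0.5·63 = 49.5
CE = (49.5)² = 2450.25

$2,450.25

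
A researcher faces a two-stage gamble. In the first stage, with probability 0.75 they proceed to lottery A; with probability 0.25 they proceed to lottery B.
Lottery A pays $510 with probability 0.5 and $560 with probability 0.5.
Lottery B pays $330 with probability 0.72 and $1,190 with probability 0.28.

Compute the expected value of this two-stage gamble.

$543.95

EV(A) = 0.5 × 510 + 0.5 × 560 = 255 + 280 = 535
EV(B) = 0.72 × 330 + 0.28 × 1190 = 237.6 + 333.2 = 570.8
Overall = 0.75 × 535 + 0.25 × 570.8 = 401.25 + 142.7 = 543.95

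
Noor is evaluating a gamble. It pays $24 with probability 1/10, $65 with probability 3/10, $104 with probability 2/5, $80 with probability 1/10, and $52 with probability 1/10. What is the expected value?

$76.70

EV = 1/10 × 24 + 3/10 × 65 + 2/5 × 104 + 1/10 × 80 + 1/10 × 52 = 2.4 + 19.5 + 41.6 + 8 + 5.2 = 76.7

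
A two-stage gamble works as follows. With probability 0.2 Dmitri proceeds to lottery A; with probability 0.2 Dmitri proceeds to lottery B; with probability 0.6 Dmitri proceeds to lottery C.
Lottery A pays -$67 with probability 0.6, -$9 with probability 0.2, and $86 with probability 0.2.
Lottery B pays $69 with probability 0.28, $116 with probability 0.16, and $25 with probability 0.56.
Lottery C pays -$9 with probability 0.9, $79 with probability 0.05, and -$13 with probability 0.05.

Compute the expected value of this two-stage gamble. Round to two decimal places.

$2.54

EV(A) = 0.6 × (-67) + 0.2 × (-9) + 0.2 × 86 = -40.2 − 1.8 + 17.2 = -24.8
EV(B) = 0.28 × 69 + 0.16 × 116 + 0.56 × 25 = 19.32 + 18.56 + 14 = 51.88
EV(C) = 0.9 × (-9) + 0.05 × 79 + 0.05 × (-13) = -8.1 + 3.95 − 0.65 = -4.8
Overall = 0.2 × (-24.8) + 0.2 × 51.88 + 0.6 × (-4.8) = -4.96 + 10.376 − 2.88 = 2.536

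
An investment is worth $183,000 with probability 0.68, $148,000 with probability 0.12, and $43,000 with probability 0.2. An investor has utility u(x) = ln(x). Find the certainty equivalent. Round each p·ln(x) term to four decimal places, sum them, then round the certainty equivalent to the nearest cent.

E[u] = 0.68·ln(183000) + 0.12·ln(148000) + 0.2·ln(43000) = 8.2397 + 1.4286 + 2.1338 = 11.8021
CE = e^11.8021 ≈ 133532.48

$133,532.48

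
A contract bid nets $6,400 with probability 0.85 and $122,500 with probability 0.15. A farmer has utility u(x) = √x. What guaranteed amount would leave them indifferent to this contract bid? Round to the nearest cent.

E[u] = 0.85·√6400 + 0.15·√122500 = 0.85·80 + 0.15·350 = 120.5
CE = (120.5)² = 14520.25

$14,520.25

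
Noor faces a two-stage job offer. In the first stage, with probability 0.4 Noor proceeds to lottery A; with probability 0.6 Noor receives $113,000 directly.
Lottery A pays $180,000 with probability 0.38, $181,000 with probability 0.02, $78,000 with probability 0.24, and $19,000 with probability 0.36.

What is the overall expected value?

EV(A) = 0.38 × 180000 + 0.02 × 181000 + 0.24 × 78000 + 0.36 × 19000 = 68400 + 3620 + 18720 + 6840 = 97580
Branch B: 113000 (certain)
Overall = 0.4 × 97580 + 0.6 × 113000 = 39032 + 67800 = 106832

$106,832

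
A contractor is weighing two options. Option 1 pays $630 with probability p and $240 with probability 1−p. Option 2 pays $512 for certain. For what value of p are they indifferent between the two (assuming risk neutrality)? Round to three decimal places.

p·630 + (1−p)·240 = 512
390p + 240 = 512
p = (512 − 240) / 390

p = 0.697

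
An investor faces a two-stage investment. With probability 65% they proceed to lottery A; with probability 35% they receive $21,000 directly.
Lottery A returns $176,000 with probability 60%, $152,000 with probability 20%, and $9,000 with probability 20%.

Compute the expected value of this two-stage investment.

EV(A) = 0.6 × 176000 + 0.2 × 152000 + 0.2 × 9000 = 105600 + 30400 + 1800 = 137800
Branch B: 21000 (certain)
Overall = 0.65 × 137800 + 0.35 × 21000 = 89570 + 7350 = 96920

$96,920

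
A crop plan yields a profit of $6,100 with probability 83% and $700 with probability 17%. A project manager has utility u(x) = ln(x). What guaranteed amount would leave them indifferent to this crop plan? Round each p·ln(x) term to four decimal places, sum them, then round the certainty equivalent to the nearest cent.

$4,221.73

E[u] = 0.83·ln(6100) + 0.17·ln(700) = 7.2343 + 1.1137 = 8.3480
CE = e^8.3480 ≈ 4221.73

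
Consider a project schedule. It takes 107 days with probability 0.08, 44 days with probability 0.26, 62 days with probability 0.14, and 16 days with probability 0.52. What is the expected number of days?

37 days

EV = 0.08 × 107 + 0.26 × 44 + 0.14 × 62 + 0.52 × 16 = 8.56 + 11.44 + 8.68 + 8.32 = 37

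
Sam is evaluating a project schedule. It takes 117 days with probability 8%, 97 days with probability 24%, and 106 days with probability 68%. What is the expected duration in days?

EV = 0.08 × 117 + 0.24 × 97 + 0.68 × 106 = 9.36 + 23.28 + 72.08 = 104.72

104.72 days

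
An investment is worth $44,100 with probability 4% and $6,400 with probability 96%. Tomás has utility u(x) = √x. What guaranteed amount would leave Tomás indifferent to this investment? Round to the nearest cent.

E[u] = 0.04·√44100 + 0.96·√6400 = 0.04·210 + 0.96·80 = 85.2
CE = (85.2)² = 7259.04

$7,259.04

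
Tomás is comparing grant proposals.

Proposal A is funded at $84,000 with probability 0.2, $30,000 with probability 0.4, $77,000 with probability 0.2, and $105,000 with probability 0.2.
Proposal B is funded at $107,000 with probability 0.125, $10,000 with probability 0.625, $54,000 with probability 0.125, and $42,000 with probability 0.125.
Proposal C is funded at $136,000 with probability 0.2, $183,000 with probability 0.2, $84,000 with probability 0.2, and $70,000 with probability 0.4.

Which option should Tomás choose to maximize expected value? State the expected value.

Proposal C ($108,600)

Proposal A = 0.2 × 84000 + 0.4 × 30000 + 0.2 × 77000 + 0.2 × 105000 = 16800 + 12000 + 15400 + 21000 = 65200
Proposal B = 0.125 × 107000 + 0.625 × 10000 + 0.125 × 54000 + 0.125 × 42000 = 13375 + 6250 + 6750 + 5250 = 31625
Proposal C = 0.2 × 136000 + 0.2 × 183000 + 0.2 × 84000 + 0.4 × 70000 = 27200 + 36600 + 16800 + 28000 = 108600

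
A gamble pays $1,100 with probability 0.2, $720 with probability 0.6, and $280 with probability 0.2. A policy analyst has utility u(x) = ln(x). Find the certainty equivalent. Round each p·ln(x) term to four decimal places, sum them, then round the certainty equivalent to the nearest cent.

$648.85

E[u] = 0.2·ln(1100) + 0.6·ln(720) + 0.2·ln(280) = 1.4006 + 3.9476 + 1.1270 = 6.4752
CE = e^6.4752 ≈ 648.85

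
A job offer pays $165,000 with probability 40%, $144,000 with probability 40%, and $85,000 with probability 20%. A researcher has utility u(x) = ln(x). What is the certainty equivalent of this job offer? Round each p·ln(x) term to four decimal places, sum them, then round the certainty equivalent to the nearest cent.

$136,844.43

E[u] = 0.4·ln(165000) + 0.4·ln(144000) + 0.2·ln(85000) = 4.8055 + 4.7510 + 2.2701 = 11.8266
CE = e^11.8266 ≈ 136844.43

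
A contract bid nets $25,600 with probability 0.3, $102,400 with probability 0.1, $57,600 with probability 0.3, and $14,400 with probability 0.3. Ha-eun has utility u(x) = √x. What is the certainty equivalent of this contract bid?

$35,344

E[u] = 0.3·√25600 + 0.1·√102400 + 0.3·√57600 + 0.3·√14400 = 0.3·160 + 0.1·320 + 0.3·240 + 0.3·120 = 188
CE = (188)² = 35344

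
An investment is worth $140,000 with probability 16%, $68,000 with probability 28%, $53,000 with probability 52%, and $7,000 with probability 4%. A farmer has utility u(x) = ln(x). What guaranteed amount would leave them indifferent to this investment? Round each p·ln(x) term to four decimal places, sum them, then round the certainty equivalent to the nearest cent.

$61,218.21

E[u] = 0.16·ln(140000) + 0.28·ln(68000) + 0.52·ln(53000) + 0.04·ln(7000) = 1.8959 + 3.1156 + 5.6566 + 0.3541 = 11.0222
CE = e^11.0222 ≈ 61218.21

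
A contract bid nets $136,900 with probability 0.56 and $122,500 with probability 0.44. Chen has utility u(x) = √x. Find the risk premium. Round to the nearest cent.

E[u] = 0.56·√136900 + 0.44·√122500 = 0.56·370 + 0.44·350 = 361.2
CE = (361.2)² = 130465.44
Risk premium = EV − CE = 130564 − 130465.44 = 98.56

$98.56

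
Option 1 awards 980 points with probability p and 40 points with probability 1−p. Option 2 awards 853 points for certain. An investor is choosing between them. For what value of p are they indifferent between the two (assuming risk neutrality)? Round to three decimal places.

p·980 + (1−p)·40 = 853
940p + 40 = 853
p = (853 − 40) / 940

p = 0.865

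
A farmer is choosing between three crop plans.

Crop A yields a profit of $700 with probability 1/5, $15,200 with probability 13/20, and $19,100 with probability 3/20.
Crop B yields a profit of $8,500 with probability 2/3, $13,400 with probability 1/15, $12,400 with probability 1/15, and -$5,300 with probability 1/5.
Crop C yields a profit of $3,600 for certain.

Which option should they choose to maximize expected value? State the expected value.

Crop A = 1/5 × 700 + 13/20 × 15200 + 3/20 × 19100 = 140 + 9880 + 2865 = 12885
Crop B = 2/3 × 8500 + 1/15 × 13400 + 1/15 × 12400 + 1/5 × (-5300) = 5666.6667 + 893.3333 + 826.6667 − 1060 = 6326.6667
Crop C: 3600 (certain)

Crop A ($12,885)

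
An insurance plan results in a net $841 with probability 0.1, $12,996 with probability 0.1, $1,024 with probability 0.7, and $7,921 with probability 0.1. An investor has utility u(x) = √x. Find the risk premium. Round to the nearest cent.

$813.24

E[u] = 0.1·√841 + 0.1·√12996 + 0.7·√1024 + 0.1·√7921 = 0.1·29 + 0.1·114 + 0.7·32 + 0.1·89 = 45.6
CE = (45.6)² = 2079.36
Risk premium = EV − CE = 2892.6 − 2079.36 = 813.24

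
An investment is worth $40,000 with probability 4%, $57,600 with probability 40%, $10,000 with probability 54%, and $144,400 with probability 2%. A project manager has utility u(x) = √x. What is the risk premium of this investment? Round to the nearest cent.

$5,504.64

E[u] = 0.04·√40000 + 0.4·√57600 + 0.54·√10000 + 0.02·√144400 = 0.04·200 + 0.4·240 + 0.54·100 + 0.02·380 = 165.6
CE = (165.6)² = 27423.36
Risk premium = EV − CE = 32928 − 27423.36 = 5504.64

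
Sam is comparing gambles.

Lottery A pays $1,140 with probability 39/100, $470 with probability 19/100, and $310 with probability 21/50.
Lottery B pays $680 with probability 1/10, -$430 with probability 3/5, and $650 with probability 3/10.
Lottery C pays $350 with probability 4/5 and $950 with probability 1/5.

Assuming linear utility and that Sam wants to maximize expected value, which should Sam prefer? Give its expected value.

Lottery A ($664.10)

Lottery A = 39/100 × 1140 + 19/100 × 470 + 21/50 × 310 = 444.6 + 89.3 + 130.2 = 664.1
Lottery B = 1/10 × 680 + 3/5 × (-430) + 3/10 × 650 = 68 − 258 + 195 = 5
Lottery C = 4/5 × 350 + 1/5 × 950 = 280 + 190 = 470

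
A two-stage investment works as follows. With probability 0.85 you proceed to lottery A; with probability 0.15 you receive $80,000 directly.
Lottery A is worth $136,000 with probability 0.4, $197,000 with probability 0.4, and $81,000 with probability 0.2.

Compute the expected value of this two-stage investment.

EV(A) = 0.4 × 136000 + 0.4 × 197000 + 0.2 × 81000 = 54400 + 78800 + 16200 = 149400
Branch B: 80000 (certain)
Overall = 0.85 × 149400 + 0.15 × 80000 = 126990 + 12000 = 138990

$138,990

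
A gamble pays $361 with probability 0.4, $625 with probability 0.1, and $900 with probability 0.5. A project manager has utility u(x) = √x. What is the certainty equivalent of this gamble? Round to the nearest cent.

E[u] = 0.4·√361 + 0.1·√625 + 0.5·√900 = 0.4·19 + 0.1·25 + 0.5·30 = 25.1
CE = (25.1)² = 630.01

$630.01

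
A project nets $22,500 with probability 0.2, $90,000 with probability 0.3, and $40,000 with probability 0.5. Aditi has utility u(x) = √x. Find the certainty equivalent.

E[u] = 0.2·√22500 + 0.3·√90000 + 0.5·√40000 = 0.2·150 + 0.3·300 + 0.5·200 = 220
CE = (220)² = 48400

$48,400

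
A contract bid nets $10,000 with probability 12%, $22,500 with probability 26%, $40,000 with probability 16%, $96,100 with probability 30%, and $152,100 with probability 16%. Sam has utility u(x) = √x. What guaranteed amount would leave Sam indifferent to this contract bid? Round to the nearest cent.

$56,834.56

E[u] = 0.12·√10000 + 0.26·√22500 + 0.16·√40000 + 0.3·√96100 + 0.16·√152100 = 0.12·100 + 0.26·150 + 0.16·200 + 0.3·310 + 0.16·390 = 238.4
CE = (238.4)² = 56834.56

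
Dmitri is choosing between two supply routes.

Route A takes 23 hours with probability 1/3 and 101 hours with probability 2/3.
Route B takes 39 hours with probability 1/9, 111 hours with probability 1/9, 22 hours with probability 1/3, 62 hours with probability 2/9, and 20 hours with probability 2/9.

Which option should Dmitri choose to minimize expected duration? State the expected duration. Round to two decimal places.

Route B (42.22 hours)

Route A = 1/3 × 23 + 2/3 × 101 = 7.6667 + 67.3333 = 75
Route B = 1/9 × 39 + 1/9 × 111 + 1/3 × 22 + 2/9 × 62 + 2/9 × 20 = 4.3333 + 12.3333 + 7.3333 + 13.7778 + 4.4444 = 42.2222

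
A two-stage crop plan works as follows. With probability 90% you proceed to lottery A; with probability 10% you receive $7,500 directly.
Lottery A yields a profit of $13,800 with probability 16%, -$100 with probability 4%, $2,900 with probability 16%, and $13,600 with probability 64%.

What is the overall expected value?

EV(A) = 0.16 × 13800 + 0.04 × (-100) + 0.16 × 2900 + 0.64 × 13600 = 2208 − 4 + 464 + 8704 = 11372
Branch B: 7500 (certain)
Overall = 0.9 × 11372 + 0.1 × 7500 = 10234.8 + 750 = 10984.8

$10,984.80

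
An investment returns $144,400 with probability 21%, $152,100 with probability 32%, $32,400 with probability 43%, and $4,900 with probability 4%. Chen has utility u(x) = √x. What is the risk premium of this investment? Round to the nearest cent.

$12,012.96

E[u] = 0.21·√144400 + 0.32·√152100 + 0.43·√32400 + 0.04·√4900 = 0.21·380 + 0.32·390 + 0.43·180 + 0.04·70 = 284.8
CE = (284.8)² = 81111.04
Risk premium = EV − CE = 93124 − 81111.04 = 12012.96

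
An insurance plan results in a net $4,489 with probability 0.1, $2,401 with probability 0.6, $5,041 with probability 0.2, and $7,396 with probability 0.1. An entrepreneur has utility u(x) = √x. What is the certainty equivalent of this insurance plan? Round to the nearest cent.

E[u] = 0.1·√4489 + 0.6·√2401 + 0.2·√5041 + 0.1·√7396 = 0.1·67 + 0.6·49 + 0.2·71 + 0.1·86 = 58.9
CE = (58.9)² = 3469.21

$3,469.21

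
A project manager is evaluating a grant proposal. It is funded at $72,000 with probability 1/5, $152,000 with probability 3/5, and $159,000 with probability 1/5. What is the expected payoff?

EV = 1/5 × 72000 + 3/5 × 152000 + 1/5 × 159000 = 14400 + 91200 + 31800 = 137400

$137,400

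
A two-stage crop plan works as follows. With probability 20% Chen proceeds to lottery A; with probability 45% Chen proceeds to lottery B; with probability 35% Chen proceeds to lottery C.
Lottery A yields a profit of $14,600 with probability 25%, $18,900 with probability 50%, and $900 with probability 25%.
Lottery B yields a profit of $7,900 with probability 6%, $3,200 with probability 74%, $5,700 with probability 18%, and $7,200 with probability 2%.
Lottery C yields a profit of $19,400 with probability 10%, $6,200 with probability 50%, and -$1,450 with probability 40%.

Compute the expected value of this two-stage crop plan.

$6,031.40

EV(A) = 0.25 × 14600 + 0.5 × 18900 + 0.25 × 900 = 3650 + 9450 + 225 = 13325
EV(B) = 0.06 × 7900 + 0.74 × 3200 + 0.18 × 5700 + 0.02 × 7200 = 474 + 2368 + 1026 + 144 = 4012
EV(C) = 0.1 × 19400 + 0.5 × 6200 + 0.4 × (-1450) = 1940 + 3100 − 580 = 4460
Overall = 0.2 × 13325 + 0.45 × 4012 + 0.35 × 4460 = 2665 + 1805.4 + 1561 = 6031.4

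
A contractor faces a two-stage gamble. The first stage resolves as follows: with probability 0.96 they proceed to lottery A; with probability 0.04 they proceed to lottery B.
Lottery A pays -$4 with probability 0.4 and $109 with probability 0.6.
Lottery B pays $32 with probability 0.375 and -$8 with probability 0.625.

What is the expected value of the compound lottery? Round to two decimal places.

EV(A) = 0.4 × (-4) + 0.6 × 109 = -1.6 + 65.4 = 63.8
EV(B) = 0.375 × 32 + 0.625 × (-8) = 12 − 5 = 7
Overall = 0.96 × 63.8 + 0.04 × 7 = 61.248 + 0.28 = 61.528

$61.53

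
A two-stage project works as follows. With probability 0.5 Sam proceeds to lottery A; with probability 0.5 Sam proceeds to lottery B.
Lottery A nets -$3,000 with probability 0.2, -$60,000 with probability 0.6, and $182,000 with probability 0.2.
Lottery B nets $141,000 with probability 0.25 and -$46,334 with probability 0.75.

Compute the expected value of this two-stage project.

$149.75

EV(A) = 0.2 × (-3000) + 0.6 × (-60000) + 0.2 × 182000 = -600 − 36000 + 36400 = -200
EV(B) = 0.25 × 141000 + 0.75 × (-46334) = 35250 − 34750.5 = 499.5
Overall = 0.5 × (-200) + 0.5 × 499.5 = -100 + 249.75 = 149.75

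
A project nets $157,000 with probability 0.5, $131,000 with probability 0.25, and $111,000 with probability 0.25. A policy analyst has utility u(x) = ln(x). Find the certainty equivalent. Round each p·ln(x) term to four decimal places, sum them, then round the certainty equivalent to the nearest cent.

$137,585.39

E[u] = 0.5·ln(157000) + 0.25·ln(131000) + 0.25·ln(111000) = 5.9820 + 2.9457 + 2.9043 = 11.8320
CE = e^11.8320 ≈ 137585.39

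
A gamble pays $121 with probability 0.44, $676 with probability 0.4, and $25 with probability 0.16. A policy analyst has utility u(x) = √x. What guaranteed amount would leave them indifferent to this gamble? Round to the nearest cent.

$257.28

E[u] = 0.44·√121 + 0.4·√676 + 0.16·√25 = 0.44·11 + 0.4·26 + 0.16·5 = 16.04
CE = (16.04)² = 257.2816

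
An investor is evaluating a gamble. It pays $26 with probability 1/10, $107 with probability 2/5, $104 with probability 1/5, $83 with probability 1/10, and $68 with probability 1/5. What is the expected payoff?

EV = 1/10 × 26 + 2/5 × 107 + 1/5 × 104 + 1/10 × 83 + 1/5 × 68 = 2.6 + 42.8 + 20.8 + 8.3 + 13.6 = 88.1

$88.10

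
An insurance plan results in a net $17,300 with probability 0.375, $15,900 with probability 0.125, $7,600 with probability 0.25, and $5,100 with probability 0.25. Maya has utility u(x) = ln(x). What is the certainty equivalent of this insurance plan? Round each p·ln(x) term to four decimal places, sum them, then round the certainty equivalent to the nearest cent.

E[u] = 0.375·ln(17300) + 0.125·ln(15900) + 0.25·ln(7600) + 0.25·ln(5100) = 3.6594 + 1.2093 + 2.2340 + 2.1342 = 9.2369
CE = e^9.2369 ≈ 10269.15

$10,269.15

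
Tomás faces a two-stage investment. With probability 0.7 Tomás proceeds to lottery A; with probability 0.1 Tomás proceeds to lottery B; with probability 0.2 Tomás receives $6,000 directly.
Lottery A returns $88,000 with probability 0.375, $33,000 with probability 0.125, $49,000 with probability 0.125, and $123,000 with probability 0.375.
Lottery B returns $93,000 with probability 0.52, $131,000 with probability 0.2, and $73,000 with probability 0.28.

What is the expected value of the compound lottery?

$73,262.50

EV(A) = 0.375 × 88000 + 0.125 × 33000 + 0.125 × 49000 + 0.375 × 123000 = 33000 + 4125 + 6125 + 46125 = 89375
EV(B) = 0.52 × 93000 + 0.2 × 131000 + 0.28 × 73000 = 48360 + 26200 + 20440 = 95000
Branch C: 6000 (certain)
Overall = 0.7 × 89375 + 0.1 × 95000 + 0.2 × 6000 = 62562.5 + 9500 + 1200 = 73262.5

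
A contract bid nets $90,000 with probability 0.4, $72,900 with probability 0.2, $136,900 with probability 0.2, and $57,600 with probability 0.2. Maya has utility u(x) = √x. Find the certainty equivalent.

E[u] = 0.4·√90000 + 0.2·√72900 + 0.2·√136900 + 0.2·√57600 = 0.4·300 + 0.2·270 + 0.2·370 + 0.2·240 = 296
CE = (296)² = 87616

$87,616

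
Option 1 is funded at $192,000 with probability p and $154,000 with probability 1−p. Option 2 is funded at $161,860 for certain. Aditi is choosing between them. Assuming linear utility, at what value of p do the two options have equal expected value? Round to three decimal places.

p·192000 + (1−p)·154000 = 161860
38000p + 154000 = 161860
p = (161860 − 154000) / 38000

p = 0.207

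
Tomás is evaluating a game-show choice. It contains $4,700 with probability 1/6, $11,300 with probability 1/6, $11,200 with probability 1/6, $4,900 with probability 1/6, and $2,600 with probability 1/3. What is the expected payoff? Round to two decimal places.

$6,216.67

EV = 1/6 × 4700 + 1/6 × 11300 + 1/6 × 11200 + 1/6 × 4900 + 1/3 × 2600 = 783.3333 + 1883.3333 + 1866.6667 + 816.6667 + 866.6667 = 6216.6667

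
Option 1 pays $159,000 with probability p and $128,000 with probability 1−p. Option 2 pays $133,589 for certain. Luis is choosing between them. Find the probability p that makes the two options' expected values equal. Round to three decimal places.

p·159000 + (1−p)·128000 = 133589
31000p + 128000 = 133589
p = (133589 − 128000) / 31000

p = 0.180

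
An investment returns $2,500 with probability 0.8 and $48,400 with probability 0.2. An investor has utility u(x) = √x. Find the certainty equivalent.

E[u] = 0.8·√2500 + 0.2·√48400 = 0.8·50 + 0.2·220 = 84
CE = (84)² = 7056

$7,056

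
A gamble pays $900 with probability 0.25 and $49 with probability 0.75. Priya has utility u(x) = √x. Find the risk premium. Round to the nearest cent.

$99.19

E[u] = 0.25·√900 + 0.75·√49 = 0.25·30 + 0.75·7 = 12.75
CE = (12.75)² = 162.5625
Risk premium = EV − CE = 261.75 − 162.5625 = 99.1875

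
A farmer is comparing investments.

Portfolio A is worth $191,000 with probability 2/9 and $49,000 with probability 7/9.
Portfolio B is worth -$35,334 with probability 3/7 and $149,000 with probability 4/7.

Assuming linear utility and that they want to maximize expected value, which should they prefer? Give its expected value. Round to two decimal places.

Portfolio A = 2/9 × 191000 + 7/9 × 49000 = 42444.4444 + 38111.1111 = 80555.5556
Portfolio B = 3/7 × (-35334) + 4/7 × 149000 = -15143.1429 + 85142.8571 = 69999.7143

Portfolio A ($80,555.56)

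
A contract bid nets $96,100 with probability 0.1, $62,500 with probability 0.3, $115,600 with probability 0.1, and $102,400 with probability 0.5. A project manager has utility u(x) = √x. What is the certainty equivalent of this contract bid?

$90,000

E[u] = 0.1·√96100 + 0.3·√62500 + 0.1·√115600 + 0.5·√102400 = 0.1·310 + 0.3·250 + 0.1·340 + 0.5·320 = 300
CE = (300)² = 90000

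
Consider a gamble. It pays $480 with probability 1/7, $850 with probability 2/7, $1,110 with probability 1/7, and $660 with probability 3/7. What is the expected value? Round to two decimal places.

EV = 1/7 × 480 + 2/7 × 850 + 1/7 × 1110 + 3/7 × 660 = 68.5714 + 242.8571 + 158.5714 + 282.8571 = 752.8571

$752.86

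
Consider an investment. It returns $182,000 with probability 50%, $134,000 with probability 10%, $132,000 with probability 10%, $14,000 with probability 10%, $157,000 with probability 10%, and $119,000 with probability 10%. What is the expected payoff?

$146,600

EV = 0.5 × 182000 + 0.1 × 134000 + 0.1 × 132000 + 0.1 × 14000 + 0.1 × 157000 + 0.1 × 119000 = 91000 + 13400 + 13200 + 1400 + 15700 + 11900 = 146600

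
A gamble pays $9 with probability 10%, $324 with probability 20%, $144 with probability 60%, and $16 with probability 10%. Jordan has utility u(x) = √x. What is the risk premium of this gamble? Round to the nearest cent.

E[u] = 0.1·√9 + 0.2·√324 + 0.6·√144 + 0.1·√16 = 0.1·3 + 0.2·18 + 0.6·12 + 0.1·4 = 11.5
CE = (11.5)² = 132.25
Risk premium = EV − CE = 153.7 − 132.25 = 21.45

$21.45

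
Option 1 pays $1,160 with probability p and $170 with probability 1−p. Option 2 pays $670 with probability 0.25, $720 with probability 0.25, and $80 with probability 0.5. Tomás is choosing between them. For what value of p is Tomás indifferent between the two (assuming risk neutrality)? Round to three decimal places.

p = 0.220

EV(Option 2) = 0.25 × 670 + 0.25 × 720 + 0.5 × 80 = 167.5 + 180 + 40 = 387.5
p·1160 + (1−p)·170 = 387.5
990p + 170 = 387.5
p = (387.5 − 170) / 990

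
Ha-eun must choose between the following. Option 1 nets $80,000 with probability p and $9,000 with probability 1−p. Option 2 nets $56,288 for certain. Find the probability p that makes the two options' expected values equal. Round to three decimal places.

p = 0.666

p·80000 + (1−p)·9000 = 56288
71000p + 9000 = 56288
p = (56288 − 9000) / 71000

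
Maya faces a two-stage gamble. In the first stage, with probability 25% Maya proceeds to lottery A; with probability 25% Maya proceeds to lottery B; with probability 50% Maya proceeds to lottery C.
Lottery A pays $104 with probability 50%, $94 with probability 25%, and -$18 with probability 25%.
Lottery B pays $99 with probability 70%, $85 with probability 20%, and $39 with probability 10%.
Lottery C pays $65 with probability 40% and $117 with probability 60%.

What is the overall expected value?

EV(A) = 0.5 × 104 + 0.25 × 94 + 0.25 × (-18) = 52 + 23.5 − 4.5 = 71
EV(B) = 0.7 × 99 + 0.2 × 85 + 0.1 × 39 = 69.3 + 17 + 3.9 = 90.2
EV(C) = 0.4 × 65 + 0.6 × 117 = 26 + 70.2 = 96.2
Overall = 0.25 × 71 + 0.25 × 90.2 + 0.5 × 96.2 = 17.75 + 22.55 + 48.1 = 88.4

$88.40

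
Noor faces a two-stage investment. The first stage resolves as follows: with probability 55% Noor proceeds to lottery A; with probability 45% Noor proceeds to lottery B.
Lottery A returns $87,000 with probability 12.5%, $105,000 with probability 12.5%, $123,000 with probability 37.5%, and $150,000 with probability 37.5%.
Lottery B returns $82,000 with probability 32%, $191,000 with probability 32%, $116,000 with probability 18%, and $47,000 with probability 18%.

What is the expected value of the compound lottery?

$122,021.25

EV(A) = 0.125 × 87000 + 0.125 × 105000 + 0.375 × 123000 + 0.375 × 150000 = 10875 + 13125 + 46125 + 56250 = 126375
EV(B) = 0.32 × 82000 + 0.32 × 191000 + 0.18 × 116000 + 0.18 × 47000 = 26240 + 61120 + 20880 + 8460 = 116700
Overall = 0.55 × 126375 + 0.45 × 116700 = 69506.25 + 52515 = 122021.25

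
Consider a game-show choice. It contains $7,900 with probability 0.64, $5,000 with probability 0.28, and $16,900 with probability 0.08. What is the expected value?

$7,808

EV = 0.64 × 7900 + 0.28 × 5000 + 0.08 × 16900 = 5056 + 1400 + 1352 = 7808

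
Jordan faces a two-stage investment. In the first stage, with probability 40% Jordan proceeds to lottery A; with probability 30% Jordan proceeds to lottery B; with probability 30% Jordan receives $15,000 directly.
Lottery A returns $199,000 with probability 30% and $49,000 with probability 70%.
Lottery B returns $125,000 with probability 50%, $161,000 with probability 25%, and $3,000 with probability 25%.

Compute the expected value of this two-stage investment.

$73,150

EV(A) = 0.3 × 199000 + 0.7 × 49000 = 59700 + 34300 = 94000
EV(B) = 0.5 × 125000 + 0.25 × 161000 + 0.25 × 3000 = 62500 + 40250 + 750 = 103500
Branch C: 15000 (certain)
Overall = 0.4 × 94000 + 0.3 × 103500 + 0.3 × 15000 = 37600 + 31050 + 4500 = 73150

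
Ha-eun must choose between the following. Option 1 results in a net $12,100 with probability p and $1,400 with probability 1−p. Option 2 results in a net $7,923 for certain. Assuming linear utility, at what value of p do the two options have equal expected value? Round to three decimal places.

p = 0.610

p·12100 + (1−p)·1400 = 7923
10700p + 1400 = 7923
p = (7923 − 1400) / 10700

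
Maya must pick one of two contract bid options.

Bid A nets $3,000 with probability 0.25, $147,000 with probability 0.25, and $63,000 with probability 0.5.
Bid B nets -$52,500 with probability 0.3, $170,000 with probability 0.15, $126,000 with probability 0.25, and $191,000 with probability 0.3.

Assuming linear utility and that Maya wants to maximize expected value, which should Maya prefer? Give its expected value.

Bid A = 0.25 × 3000 + 0.25 × 147000 + 0.5 × 63000 = 750 + 36750 + 31500 = 69000
Bid B = 0.3 × (-52500) + 0.15 × 170000 + 0.25 × 126000 + 0.3 × 191000 = -15750 + 25500 + 31500 + 57300 = 98550

Bid B ($98,550)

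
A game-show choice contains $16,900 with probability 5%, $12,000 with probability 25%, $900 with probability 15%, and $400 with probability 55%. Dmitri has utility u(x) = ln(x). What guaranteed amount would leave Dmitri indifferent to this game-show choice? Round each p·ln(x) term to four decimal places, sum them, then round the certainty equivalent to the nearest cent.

E[u] = 0.05·ln(16900) + 0.25·ln(12000) + 0.15·ln(900) + 0.55·ln(400) = 0.4868 + 2.3482 + 1.0204 + 3.2953 = 7.1507
CE = e^7.1507 ≈ 1275.00

$1,275.00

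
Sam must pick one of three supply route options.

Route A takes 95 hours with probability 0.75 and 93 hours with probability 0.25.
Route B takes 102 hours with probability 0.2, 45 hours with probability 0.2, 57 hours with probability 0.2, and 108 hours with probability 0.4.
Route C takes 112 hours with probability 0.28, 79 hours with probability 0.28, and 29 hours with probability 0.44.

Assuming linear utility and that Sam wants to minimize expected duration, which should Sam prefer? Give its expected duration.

Route C (66.24 hours)

Route A = 0.75 × 95 + 0.25 × 93 = 71.25 + 23.25 = 94.5
Route B = 0.2 × 102 + 0.2 × 45 + 0.2 × 57 + 0.4 × 108 = 20.4 + 9 + 11.4 + 43.2 = 84
Route C = 0.28 × 112 + 0.28 × 79 + 0.44 × 29 = 31.36 + 22.12 + 12.76 = 66.24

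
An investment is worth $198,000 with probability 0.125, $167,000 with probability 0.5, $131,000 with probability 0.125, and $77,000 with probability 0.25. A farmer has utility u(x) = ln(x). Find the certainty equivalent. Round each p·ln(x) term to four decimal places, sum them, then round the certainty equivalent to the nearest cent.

E[u] = 0.125·ln(198000) + 0.5·ln(167000) + 0.125·ln(131000) + 0.25·ln(77000) = 1.5245 + 6.0129 + 1.4729 + 2.8129 = 11.8232
CE = e^11.8232 ≈ 136379.95

$136,379.95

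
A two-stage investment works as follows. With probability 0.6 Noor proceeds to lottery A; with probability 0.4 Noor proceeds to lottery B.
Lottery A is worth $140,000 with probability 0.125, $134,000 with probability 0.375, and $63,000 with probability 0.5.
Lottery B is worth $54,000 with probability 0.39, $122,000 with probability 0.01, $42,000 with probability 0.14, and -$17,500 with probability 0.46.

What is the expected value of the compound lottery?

EV(A) = 0.125 × 140000 + 0.375 × 134000 + 0.5 × 63000 = 17500 + 50250 + 31500 = 99250
EV(B) = 0.39 × 54000 + 0.01 × 122000 + 0.14 × 42000 + 0.46 × (-17500) = 21060 + 1220 + 5880 − 8050 = 20110
Overall = 0.6 × 99250 + 0.4 × 20110 = 59550 + 8044 = 67594

$67,594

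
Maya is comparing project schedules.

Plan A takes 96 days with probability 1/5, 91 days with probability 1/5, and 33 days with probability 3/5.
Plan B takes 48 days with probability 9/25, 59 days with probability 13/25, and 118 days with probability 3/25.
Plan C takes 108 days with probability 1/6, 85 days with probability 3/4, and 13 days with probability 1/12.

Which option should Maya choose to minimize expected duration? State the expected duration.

Plan A = 1/5 × 96 + 1/5 × 91 + 3/5 × 33 = 19.2 + 18.2 + 19.8 = 57.2
Plan B = 9/25 × 48 + 13/25 × 59 + 3/25 × 118 = 17.28 + 30.68 + 14.16 = 62.12
Plan C = 1/6 × 108 + 3/4 × 85 + 1/12 × 13 = 18 + 63.75 + 1.0833 = 82.8333

Plan A (57.2 days)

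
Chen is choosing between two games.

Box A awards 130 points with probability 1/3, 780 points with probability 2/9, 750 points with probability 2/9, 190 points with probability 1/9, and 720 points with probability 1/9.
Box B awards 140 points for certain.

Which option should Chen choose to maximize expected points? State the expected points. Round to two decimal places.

Box A = 1/3 × 130 + 2/9 × 780 + 2/9 × 750 + 1/9 × 190 + 1/9 × 720 = 43.3333 + 173.3333 + 166.6667 + 21.1111 + 80 = 484.4444
Box B: 140 (certain)

Box A (484.44 points)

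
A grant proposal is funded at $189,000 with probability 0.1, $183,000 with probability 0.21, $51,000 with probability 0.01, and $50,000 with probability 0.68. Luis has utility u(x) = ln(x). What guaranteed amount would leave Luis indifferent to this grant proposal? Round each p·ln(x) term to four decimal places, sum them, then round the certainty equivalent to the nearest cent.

E[u] = 0.1·ln(189000) + 0.21·ln(183000) + 0.01·ln(51000) + 0.68·ln(50000) = 1.2150 + 2.5446 + 0.1084 + 7.3574 = 11.2254
CE = e^11.2254 ≈ 75011.75

$75,011.75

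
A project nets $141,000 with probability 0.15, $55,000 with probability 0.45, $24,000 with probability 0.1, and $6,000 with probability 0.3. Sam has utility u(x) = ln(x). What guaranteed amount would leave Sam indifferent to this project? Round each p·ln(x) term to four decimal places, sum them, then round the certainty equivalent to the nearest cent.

$29,995.42

E[u] = 0.15·ln(141000) + 0.45·ln(55000) + 0.1·ln(24000) + 0.3·ln(6000) = 1.7785 + 4.9118 + 1.0086 + 2.6099 = 10.3088
CE = e^10.3088 ≈ 29995.42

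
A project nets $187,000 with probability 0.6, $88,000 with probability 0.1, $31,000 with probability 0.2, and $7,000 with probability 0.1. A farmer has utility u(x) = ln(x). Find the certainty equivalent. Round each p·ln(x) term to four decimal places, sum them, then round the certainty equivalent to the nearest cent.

E[u] = 0.6·ln(187000) + 0.1·ln(88000) + 0.2·ln(31000) + 0.1·ln(7000) = 7.2833 + 1.1385 + 2.0683 + 0.8854 = 11.3755
CE = e^11.3755 ≈ 87159.93

$87,159.93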